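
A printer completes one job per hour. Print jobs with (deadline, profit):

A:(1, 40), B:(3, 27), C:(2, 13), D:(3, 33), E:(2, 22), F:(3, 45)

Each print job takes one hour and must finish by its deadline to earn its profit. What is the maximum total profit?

Take jobs in profit order; each goes to the latest open slot no later than its deadline.
Profit order: F=45 A=40 D=33 B=27 E=22 C=13
Assign: F→slot 3, A→slot 1, D→slot 2, B skipped, E skipped, C skipped.
Slots: [1:A] [2:D] [3:F]
Profit = 40 + 33 + 45 = 118

118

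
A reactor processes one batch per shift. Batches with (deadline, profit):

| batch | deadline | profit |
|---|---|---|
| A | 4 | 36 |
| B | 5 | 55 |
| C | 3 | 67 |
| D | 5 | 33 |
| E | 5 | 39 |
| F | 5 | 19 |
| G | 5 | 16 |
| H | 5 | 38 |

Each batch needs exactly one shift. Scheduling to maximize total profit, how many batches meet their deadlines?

5

By profit: C(d3,67), B(d5,55), E(d5,39), H(d5,38), A(d4,36), D(d5,33), F(d5,19), G(d5,16)
C→slot 3; B→slot 5; E→slot 4; H→slot 2; A→slot 1; D skipped; F skipped; G skipped.
5 of 8 scheduled.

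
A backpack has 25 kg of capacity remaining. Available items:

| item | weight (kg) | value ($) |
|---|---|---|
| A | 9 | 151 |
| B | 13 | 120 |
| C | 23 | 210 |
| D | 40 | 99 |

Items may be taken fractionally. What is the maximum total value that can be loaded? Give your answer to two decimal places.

Order: A (151/9=16.78) > B (120/13=9.23) > C (210/23=9.13) > D (99/40=2.48)
Fill: take A (9 @ 151) → take B (13 @ 120) → take 3/23 of C → 27.39; 25/25 used.
Total value = 298.39

298.39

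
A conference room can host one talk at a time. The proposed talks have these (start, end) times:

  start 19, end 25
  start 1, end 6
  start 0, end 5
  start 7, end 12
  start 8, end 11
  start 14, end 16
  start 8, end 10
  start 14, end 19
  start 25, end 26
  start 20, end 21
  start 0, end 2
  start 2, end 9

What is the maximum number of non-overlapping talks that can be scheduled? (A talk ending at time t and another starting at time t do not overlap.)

Sorted by end: (0,2)  (0,5)  (1,6)  (2,9)  (8,10)  (8,11)  (7,12)  (14,16)  (14,19)  (20,21)  (19,25)  (25,26)
take (0,2); take (2,9); take (14,16); take (20,21); take (25,26).
Selected 5 talks.

5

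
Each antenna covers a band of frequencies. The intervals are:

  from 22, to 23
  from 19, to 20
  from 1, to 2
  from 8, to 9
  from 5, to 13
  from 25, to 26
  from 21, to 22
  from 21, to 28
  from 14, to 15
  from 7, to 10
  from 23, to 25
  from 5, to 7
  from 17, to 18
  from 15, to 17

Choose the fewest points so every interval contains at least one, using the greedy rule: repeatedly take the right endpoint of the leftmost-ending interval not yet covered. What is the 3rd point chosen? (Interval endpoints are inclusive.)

9

Process intervals by earliest right end; each time one isn't hit yet, stab at its right endpoint.
Sorted: [1,2] [5,7] [8,9] [7,10] [5,13] [14,15] [15,17] [17,18] [19,20] [21,22] [22,23] [23,25] [25,26] [21,28]
{[1,2]} hit by 2; {[5,7]} hit by 7; {[8,9],[7,10],[5,13]} hit by 9; {[14,15],[15,17]} hit by 15; {[17,18]} hit by 18; {[19,20]} hit by 20; {[21,22],[22,23]} hit by 22; {[23,25],[25,26],[21,28]} hit by 25.
Points: 2, 7, 9, 15, 18, 20, 22, 25 (8 total).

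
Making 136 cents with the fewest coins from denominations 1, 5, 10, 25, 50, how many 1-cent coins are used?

1

Use the largest denomination that fits, subtract, and repeat.
136 − 2×50→36 − 1×25→11 − 1×10→1 − 1×1→0
Count of 1: 1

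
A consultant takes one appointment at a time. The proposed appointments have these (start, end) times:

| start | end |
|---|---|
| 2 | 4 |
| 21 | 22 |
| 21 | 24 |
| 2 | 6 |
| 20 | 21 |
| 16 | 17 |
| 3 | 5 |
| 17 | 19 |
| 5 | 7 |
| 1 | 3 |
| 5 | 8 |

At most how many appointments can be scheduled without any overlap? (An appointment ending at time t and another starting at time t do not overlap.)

Sort by end time and greedily take each interval whose start is ≥ the last chosen end.
By end time: (1,3), (2,4), (3,5), (2,6), (5,7), (5,8), (16,17), (17,19), (20,21), (21,22), (21,24).
Pick (1,3); next start ≥ 3 → (3,5); next start ≥ 5 → (5,7); next start ≥ 7 → (16,17); next start ≥ 17 → (17,19); next start ≥ 19 → (20,21); next start ≥ 21 → (21,22).
Selected 7 appointments.

7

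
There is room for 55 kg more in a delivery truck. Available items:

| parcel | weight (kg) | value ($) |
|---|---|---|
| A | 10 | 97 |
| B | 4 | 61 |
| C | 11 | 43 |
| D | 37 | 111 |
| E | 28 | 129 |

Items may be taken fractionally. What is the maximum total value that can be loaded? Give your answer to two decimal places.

336.00

Ratios (sorted): B 15.25, A 9.70, E 4.61, C 3.91, D 3.00
take B (4 @ 61); take A (10 @ 97); take E (28 @ 129); take C (11 @ 43); take 2/37 of D → 6.00. Capacity used 55/55.
Total value = 336.00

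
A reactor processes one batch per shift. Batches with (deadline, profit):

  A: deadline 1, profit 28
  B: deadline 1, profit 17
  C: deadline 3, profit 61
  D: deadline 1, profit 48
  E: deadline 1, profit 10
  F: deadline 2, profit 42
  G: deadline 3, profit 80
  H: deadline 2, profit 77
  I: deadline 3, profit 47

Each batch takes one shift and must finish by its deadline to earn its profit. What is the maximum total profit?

218

By profit: G(d3,80), H(d2,77), C(d3,61), D(d1,48), I(d3,47), F(d2,42), A(d1,28), B(d1,17), E(d1,10)
G→slot 3; H→slot 2; C→slot 1; D skipped; I skipped; F skipped; A skipped; B skipped; E skipped.
Profit = 61 + 77 + 80 = 218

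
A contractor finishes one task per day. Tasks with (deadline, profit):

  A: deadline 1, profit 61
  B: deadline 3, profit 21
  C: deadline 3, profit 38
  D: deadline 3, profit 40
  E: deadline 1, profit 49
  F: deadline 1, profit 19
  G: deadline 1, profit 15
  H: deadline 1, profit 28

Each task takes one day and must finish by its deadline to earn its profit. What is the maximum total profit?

Take jobs in profit order; each goes to the latest open slot no later than its deadline.
By profit: A(d1,61), E(d1,49), D(d3,40), C(d3,38), H(d1,28), B(d3,21), F(d1,19), G(d1,15)
A→slot 1; E skipped; D→slot 3; C→slot 2; H skipped; B skipped; F skipped; G skipped.
Profit = 61 + 38 + 40 = 139

139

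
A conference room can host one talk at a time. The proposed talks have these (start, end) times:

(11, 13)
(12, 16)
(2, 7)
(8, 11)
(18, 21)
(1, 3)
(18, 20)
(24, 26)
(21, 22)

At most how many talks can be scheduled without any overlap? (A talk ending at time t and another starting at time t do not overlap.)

6

Order by finish time; keep every interval that doesn't clash with the previous kept one.
Sorted by end: (1,3)  (2,7)  (8,11)  (11,13)  (12,16)  (18,20)  (18,21)  (21,22)  (24,26)
take (1,3); skip (2,7); take (8,11); take (11,13); take (18,20); skip (18,21); take (21,22); take (24,26).
Selected 6 talks.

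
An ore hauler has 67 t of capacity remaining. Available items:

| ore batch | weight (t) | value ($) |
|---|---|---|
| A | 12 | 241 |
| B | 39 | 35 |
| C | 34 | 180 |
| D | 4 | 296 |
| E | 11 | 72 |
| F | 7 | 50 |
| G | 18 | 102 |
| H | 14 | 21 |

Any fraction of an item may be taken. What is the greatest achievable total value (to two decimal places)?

840.41

Sort by value per unit weight and fill in that order.
Order: D (296/4=74.00) > A (241/12=20.08) > F (50/7=7.14) > E (72/11=6.55) > G (102/18=5.67) > C (180/34=5.29) > H (21/14=1.50) > B (35/39=0.90)
Fill: take D (4 @ 296) → take A (12 @ 241) → take F (7 @ 50) → take E (11 @ 72) → take G (18 @ 102) → take 15/34 of C → 79.41; 67/67 used.
Total value = 840.41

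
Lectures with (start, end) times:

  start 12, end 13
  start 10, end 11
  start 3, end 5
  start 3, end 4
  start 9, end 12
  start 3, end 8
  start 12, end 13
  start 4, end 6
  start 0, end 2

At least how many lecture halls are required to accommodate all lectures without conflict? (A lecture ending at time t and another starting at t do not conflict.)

The answer is the maximum number of intervals overlapping at any instant.
starts: [0, 3, 3, 3, 4, 9, 10, 12, 12]
ends:   [2, 4, 5, 6, 8, 11, 12, 13, 13]
s0→1 e2→0 s3→1 s3→2 s3→3  — peak 3.

3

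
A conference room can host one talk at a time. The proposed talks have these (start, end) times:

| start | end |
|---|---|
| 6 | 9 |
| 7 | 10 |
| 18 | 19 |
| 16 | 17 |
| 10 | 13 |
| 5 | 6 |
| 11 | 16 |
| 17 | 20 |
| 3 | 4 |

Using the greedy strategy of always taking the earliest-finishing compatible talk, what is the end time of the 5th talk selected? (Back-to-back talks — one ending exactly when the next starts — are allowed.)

Sort by end time and greedily take each interval whose start is ≥ the last chosen end.
Sorted by end: (3,4)  (5,6)  (6,9)  (7,10)  (10,13)  (11,16)  (16,17)  (18,19)  (17,20)
take (3,4); take (5,6); take (6,9); take (10,13); skip (11,16); take (16,17); take (18,19).
Selected: (3,4) (5,6) (6,9) (10,13) (16,17) (18,19)

17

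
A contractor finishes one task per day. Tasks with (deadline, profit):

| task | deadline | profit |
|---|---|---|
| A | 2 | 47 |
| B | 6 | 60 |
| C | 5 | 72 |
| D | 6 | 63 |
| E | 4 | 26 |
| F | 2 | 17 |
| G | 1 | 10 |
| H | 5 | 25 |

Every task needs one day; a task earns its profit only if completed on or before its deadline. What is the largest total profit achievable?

Sort by profit descending; place each in the latest free slot ≤ its deadline.
Profit order: C=72 D=63 B=60 A=47 E=26 H=25 F=17 G=10
Assign: C→slot 5, D→slot 6, B→slot 4, A→slot 2, E→slot 3, H→slot 1, F skipped, G skipped.
Slots: [1:H] [2:A] [3:E] [4:B] [5:C] [6:D]
Profit = 25 + 47 + 26 + 60 + 72 + 63 = 293

293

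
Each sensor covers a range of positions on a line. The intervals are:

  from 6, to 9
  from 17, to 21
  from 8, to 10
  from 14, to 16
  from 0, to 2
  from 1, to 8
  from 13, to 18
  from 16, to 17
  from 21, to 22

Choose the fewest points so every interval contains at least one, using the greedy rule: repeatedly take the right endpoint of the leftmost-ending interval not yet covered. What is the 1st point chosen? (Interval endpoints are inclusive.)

By right end: [0,2]  [1,8]  [6,9]  [8,10]  [14,16]  [16,17]  [13,18]  [17,21]  [21,22]
[0,2] uncovered → point at 2; [6,9] uncovered → point at 9; [14,16] uncovered → point at 16; [17,21] uncovered → point at 21.
Points: 2, 9, 16, 21 (4 total).

2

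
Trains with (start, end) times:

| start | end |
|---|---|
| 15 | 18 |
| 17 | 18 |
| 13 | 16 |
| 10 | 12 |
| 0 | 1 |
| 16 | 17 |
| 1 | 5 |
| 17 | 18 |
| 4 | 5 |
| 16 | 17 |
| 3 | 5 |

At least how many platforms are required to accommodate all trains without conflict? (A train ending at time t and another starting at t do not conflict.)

The answer is the maximum number of intervals overlapping at any instant.
Events (time:±→running): 0:+→1 1:-→0 1:+→1 3:+→2 4:+→3 … peak 3.

3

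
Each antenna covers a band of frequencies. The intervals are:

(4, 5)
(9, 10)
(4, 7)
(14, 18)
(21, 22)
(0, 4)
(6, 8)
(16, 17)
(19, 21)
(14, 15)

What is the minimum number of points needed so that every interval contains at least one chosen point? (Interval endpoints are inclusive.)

6

Sort by right endpoint; whenever an interval is uncovered, place a point at its right end.
By right end: [0,4]  [4,5]  [4,7]  [6,8]  [9,10]  [14,15]  [16,17]  [14,18]  [19,21]  [21,22]
[0,4] uncovered → point at 4; [6,8] uncovered → point at 8; [9,10] uncovered → point at 10; [14,15] uncovered → point at 15; [16,17] uncovered → point at 17; [19,21] uncovered → point at 21.
Points: 4, 8, 10, 15, 17, 21 (6 total).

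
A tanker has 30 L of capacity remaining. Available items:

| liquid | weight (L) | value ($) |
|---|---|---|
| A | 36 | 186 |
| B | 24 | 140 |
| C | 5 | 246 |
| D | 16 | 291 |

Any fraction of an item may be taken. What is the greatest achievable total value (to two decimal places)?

Sort by value per unit weight and fill in that order.
Ratios (sorted): C 49.20, D 18.19, B 5.83, A 5.17
take C (5 @ 246); take D (16 @ 291); take 9/24 of B → 52.50. Capacity used 30/30.
Total value = 589.50

589.50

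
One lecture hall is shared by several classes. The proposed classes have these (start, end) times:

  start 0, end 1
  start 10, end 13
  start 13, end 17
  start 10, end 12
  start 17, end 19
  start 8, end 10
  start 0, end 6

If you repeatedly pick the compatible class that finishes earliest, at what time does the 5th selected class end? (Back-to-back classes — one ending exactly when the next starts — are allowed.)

Order by finish time; keep every interval that doesn't clash with the previous kept one.
Sorted by end: (0,1)  (0,6)  (8,10)  (10,12)  (10,13)  (13,17)  (17,19)
take (0,1); take (8,10); take (10,12); take (13,17); take (17,19).
Selected: (0,1) (8,10) (10,12) (13,17) (17,19)

19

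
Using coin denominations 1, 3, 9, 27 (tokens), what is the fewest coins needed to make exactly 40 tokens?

40 − 1×27→13 − 1×9→4 − 1×3→1 − 1×1→0
Total coins = 1 + 1 + 1 + 1 = 4

4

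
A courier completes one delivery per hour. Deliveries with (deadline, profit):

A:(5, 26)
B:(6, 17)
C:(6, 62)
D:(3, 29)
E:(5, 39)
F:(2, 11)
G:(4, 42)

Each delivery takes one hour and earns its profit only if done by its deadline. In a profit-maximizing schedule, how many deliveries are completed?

Profit order: C=62 G=42 E=39 D=29 A=26 B=17 F=11
Assign: C→slot 6, G→slot 4, E→slot 5, D→slot 3, A→slot 2, B→slot 1, F skipped.
Slots: [1:B] [2:A] [3:D] [4:G] [5:E] [6:C]
6 of 7 scheduled.

6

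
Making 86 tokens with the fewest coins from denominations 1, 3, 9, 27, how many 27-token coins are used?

3

86 − 3×27→5 − 1×3→2 − 2×1→0
Count of 27: 3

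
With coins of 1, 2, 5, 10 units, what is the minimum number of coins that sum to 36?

5

36 = 3×10 + 1×5 + 1×1
Total coins = 3 + 1 + 1 = 5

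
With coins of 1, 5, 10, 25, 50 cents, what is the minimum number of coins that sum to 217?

217 − 4×50→17 − 1×10→7 − 1×5→2 − 2×1→0
Total coins = 4 + 1 + 1 + 2 = 8

8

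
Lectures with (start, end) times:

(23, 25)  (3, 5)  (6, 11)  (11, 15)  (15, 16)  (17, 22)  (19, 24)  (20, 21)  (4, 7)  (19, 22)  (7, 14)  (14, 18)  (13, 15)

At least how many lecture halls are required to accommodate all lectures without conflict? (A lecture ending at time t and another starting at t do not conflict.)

Events (time:±→running): 3:+→1 4:+→2 5:-→1 6:+→2 7:-→1 7:+→2 11:-→1 11:+→2 13:+→3 14:-→2 14:+→3 15:-→2 15:-→1 15:+→2 16:-→1 17:+→2 18:-→1 19:+→2 19:+→3 20:+→4 … peak 4.

4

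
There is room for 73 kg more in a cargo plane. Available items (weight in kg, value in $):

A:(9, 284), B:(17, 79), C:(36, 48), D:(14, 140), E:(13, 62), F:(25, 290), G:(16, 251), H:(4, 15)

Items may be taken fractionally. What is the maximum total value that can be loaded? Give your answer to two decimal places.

Sort by value per unit weight and fill in that order.
Ratios (sorted): A 31.56, G 15.69, F 11.60, D 10.00, E 4.77, B 4.65, H 3.75, C 1.33
take A (9 @ 284); take G (16 @ 251); take F (25 @ 290); take D (14 @ 140); take 9/13 of E → 42.92. Capacity used 73/73.
Total value = 1007.92

1007.92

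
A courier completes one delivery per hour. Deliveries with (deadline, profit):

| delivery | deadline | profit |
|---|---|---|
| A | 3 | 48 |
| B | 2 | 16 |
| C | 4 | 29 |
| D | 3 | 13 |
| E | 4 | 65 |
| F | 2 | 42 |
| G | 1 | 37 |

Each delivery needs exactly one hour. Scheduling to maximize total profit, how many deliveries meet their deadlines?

Take jobs in profit order; each goes to the latest open slot no later than its deadline.
Profit order: E=65 A=48 F=42 G=37 C=29 B=16 D=13
Assign: E→slot 4, A→slot 3, F→slot 2, G→slot 1, C skipped, B skipped, D skipped.
Slots: [1:G] [2:F] [3:A] [4:E]
4 of 7 scheduled.

4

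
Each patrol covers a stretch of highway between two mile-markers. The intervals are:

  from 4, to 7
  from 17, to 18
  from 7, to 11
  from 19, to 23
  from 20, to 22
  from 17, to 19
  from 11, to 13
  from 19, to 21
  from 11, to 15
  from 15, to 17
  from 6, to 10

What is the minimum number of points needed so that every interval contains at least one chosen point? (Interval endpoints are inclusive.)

Sorted: [4,7] [6,10] [7,11] [11,13] [11,15] [15,17] [17,18] [17,19] [19,21] [20,22] [19,23]
{[4,7],[6,10],[7,11]} hit by 7; {[11,13],[11,15]} hit by 13; {[15,17],[17,18],[17,19]} hit by 17; {[19,21],[20,22],[19,23]} hit by 21.
Points: 7, 13, 17, 21 (4 total).

4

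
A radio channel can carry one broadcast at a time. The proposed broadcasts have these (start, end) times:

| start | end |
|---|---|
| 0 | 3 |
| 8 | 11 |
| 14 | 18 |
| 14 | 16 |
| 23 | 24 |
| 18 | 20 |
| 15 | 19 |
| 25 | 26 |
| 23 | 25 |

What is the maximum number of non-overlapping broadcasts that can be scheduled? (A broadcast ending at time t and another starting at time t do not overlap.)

Sorted by end: (0,3)  (8,11)  (14,16)  (14,18)  (15,19)  (18,20)  (23,24)  (23,25)  (25,26)
take (0,3); take (8,11); take (14,16); skip (15,19); take (18,20); take (23,24); take (25,26).
Selected 6 broadcasts.

6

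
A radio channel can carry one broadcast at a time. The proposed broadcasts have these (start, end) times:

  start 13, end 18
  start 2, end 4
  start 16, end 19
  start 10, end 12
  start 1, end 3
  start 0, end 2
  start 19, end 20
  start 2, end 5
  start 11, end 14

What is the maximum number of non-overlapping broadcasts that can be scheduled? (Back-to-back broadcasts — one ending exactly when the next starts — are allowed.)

By end time: (0,2), (1,3), (2,4), (2,5), (10,12), (11,14), (13,18), (16,19), (19,20).
Pick (0,2); next start ≥ 2 → (2,4); next start ≥ 4 → (10,12); next start ≥ 12 → (13,18); next start ≥ 18 → (19,20).
Selected 5 broadcasts.

5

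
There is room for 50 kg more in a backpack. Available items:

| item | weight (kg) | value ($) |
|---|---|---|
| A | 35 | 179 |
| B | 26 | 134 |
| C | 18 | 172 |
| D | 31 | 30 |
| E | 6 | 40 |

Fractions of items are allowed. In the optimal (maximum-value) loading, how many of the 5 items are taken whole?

Sort by value per unit weight and fill in that order.
Ratios (sorted): C 9.56, E 6.67, B 5.15, A 5.11, D 0.97
take C (18 @ 172); take E (6 @ 40); take B (26 @ 134). Capacity used 50/50.
3 item(s) taken whole.

3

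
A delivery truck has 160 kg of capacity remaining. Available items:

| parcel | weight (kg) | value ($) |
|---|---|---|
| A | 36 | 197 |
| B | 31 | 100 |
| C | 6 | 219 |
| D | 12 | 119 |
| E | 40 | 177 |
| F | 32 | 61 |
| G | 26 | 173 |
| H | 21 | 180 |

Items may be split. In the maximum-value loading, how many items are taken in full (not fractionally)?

Ratios (sorted): C 36.50, D 9.92, H 8.57, G 6.65, A 5.47, E 4.42, B 3.23, F 1.91
take C (6 @ 219); take D (12 @ 119); take H (21 @ 180); take G (26 @ 173); take A (36 @ 197); take E (40 @ 177); take 19/31 of B → 61.29. Capacity used 160/160.
6 item(s) taken whole; one partial (take 19/31 of B).

6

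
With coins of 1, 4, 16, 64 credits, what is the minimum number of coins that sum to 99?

Greedy: take as many of the largest coin as possible, then repeat with the remainder.
99 = 1×64 + 2×16 + 3×1
Total coins = 1 + 2 + 3 = 6

6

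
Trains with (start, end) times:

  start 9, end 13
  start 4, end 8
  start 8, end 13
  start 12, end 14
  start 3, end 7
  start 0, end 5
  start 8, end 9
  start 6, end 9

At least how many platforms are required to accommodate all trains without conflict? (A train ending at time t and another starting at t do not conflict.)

starts: [0, 3, 4, 6, 8, 8, 9, 12]
ends:   [5, 7, 8, 9, 9, 13, 13, 14]
s0→1 s3→2 s4→3  — peak 3.

3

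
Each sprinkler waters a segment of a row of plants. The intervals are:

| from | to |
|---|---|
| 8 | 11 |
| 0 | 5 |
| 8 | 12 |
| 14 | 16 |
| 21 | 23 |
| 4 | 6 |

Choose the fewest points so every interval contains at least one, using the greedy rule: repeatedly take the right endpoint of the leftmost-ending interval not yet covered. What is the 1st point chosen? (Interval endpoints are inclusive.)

Process intervals by earliest right end; each time one isn't hit yet, stab at its right endpoint.
By right end: [0,5]  [4,6]  [8,11]  [8,12]  [14,16]  [21,23]
[0,5] uncovered → point at 5; [8,11] uncovered → point at 11; [14,16] uncovered → point at 16; [21,23] uncovered → point at 23.
Points: 5, 11, 16, 23 (4 total).

5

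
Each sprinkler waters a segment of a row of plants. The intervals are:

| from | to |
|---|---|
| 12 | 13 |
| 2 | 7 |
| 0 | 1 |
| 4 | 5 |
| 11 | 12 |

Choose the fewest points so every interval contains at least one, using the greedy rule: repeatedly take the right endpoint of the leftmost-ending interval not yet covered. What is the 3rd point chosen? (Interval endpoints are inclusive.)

By right end: [0,1]  [4,5]  [2,7]  [11,12]  [12,13]
[0,1] uncovered → point at 1; [4,5] uncovered → point at 5; [11,12] uncovered → point at 12.
Points: 1, 5, 12 (3 total).

12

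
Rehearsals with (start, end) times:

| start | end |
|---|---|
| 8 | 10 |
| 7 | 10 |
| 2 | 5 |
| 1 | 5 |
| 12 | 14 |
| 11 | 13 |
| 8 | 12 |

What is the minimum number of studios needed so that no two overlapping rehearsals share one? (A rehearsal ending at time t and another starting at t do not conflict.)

3

Events (time:±→running): 1:+→1 2:+→2 5:-→1 5:-→0 7:+→1 8:+→2 8:+→3 … peak 3.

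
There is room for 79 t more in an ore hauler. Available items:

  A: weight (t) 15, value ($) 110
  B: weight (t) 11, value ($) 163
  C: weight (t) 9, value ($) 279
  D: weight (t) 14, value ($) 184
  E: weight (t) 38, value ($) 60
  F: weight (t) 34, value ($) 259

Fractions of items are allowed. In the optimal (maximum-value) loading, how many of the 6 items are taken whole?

Greedy by value/weight ratio, highest first.
Order: C (279/9=31.00) > B (163/11=14.82) > D (184/14=13.14) > F (259/34=7.62) > A (110/15=7.33) > E (60/38=1.58)
Fill: take C (9 @ 279) → take B (11 @ 163) → take D (14 @ 184) → take F (34 @ 259) → take 11/15 of A → 80.67; 79/79 used.
4 item(s) taken whole; one partial (take 11/15 of A).

4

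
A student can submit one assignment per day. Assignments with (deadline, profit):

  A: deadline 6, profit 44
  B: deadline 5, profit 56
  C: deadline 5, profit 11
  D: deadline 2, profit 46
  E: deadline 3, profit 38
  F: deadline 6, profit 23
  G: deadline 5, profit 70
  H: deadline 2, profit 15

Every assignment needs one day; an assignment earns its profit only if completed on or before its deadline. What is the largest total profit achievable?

Profit order: G=70 B=56 D=46 A=44 E=38 F=23 H=15 C=11
Assign: G→slot 5, B→slot 4, D→slot 2, A→slot 6, E→slot 3, F→slot 1, H skipped, C skipped.
Slots: [1:F] [2:D] [3:E] [4:B] [5:G] [6:A]
Profit = 23 + 46 + 38 + 56 + 70 + 44 = 277

277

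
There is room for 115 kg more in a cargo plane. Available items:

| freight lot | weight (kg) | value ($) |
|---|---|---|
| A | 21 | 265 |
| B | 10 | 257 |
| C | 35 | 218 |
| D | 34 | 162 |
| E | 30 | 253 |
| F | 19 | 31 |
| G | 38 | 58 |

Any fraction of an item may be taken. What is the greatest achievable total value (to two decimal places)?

Order: B (257/10=25.70) > A (265/21=12.62) > E (253/30=8.43) > C (218/35=6.23) > D (162/34=4.76) > F (31/19=1.63) > G (58/38=1.53)
Fill: take B (10 @ 257) → take A (21 @ 265) → take E (30 @ 253) → take C (35 @ 218) → take 19/34 of D → 90.53; 115/115 used.
Total value = 1083.53

1083.53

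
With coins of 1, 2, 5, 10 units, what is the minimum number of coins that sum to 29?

5

29 − 2×10→9 − 1×5→4 − 2×2→0
Total coins = 2 + 1 + 2 = 5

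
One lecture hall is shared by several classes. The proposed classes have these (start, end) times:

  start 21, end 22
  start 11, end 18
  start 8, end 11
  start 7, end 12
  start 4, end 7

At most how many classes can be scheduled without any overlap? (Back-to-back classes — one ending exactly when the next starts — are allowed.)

4

By end time: (4,7), (8,11), (7,12), (11,18), (21,22).
Pick (4,7); next start ≥ 7 → (8,11); next start ≥ 11 → (11,18); next start ≥ 18 → (21,22).
Selected 4 classes.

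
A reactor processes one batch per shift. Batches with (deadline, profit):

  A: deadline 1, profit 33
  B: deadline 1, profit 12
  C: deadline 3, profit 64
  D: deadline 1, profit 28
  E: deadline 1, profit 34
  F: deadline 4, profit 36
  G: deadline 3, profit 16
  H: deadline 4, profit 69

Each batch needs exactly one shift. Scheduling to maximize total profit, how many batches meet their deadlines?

4

Profit order: H=69 C=64 F=36 E=34 A=33 D=28 G=16 B=12
Assign: H→slot 4, C→slot 3, F→slot 2, E→slot 1, A skipped, D skipped, G skipped, B skipped.
Slots: [1:E] [2:F] [3:C] [4:H]
4 of 8 scheduled.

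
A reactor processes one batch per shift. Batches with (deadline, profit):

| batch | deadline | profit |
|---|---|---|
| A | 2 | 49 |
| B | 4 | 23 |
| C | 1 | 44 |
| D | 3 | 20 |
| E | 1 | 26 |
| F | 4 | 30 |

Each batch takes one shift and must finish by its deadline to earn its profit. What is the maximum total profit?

146

Sort by profit descending; place each in the latest free slot ≤ its deadline.
By profit: A(d2,49), C(d1,44), F(d4,30), E(d1,26), B(d4,23), D(d3,20)
A→slot 2; C→slot 1; F→slot 4; E skipped; B→slot 3; D skipped.
Profit = 44 + 49 + 23 + 30 = 146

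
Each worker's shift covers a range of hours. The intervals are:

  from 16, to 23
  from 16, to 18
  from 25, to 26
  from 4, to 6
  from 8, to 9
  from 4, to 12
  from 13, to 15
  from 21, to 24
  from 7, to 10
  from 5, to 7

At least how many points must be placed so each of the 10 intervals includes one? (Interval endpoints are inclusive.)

6

By right end: [4,6]  [5,7]  [8,9]  [7,10]  [4,12]  [13,15]  [16,18]  [16,23]  [21,24]  [25,26]
[4,6] uncovered → point at 6; [8,9] uncovered → point at 9; [13,15] uncovered → point at 15; [16,18] uncovered → point at 18; [21,24] uncovered → point at 24; [25,26] uncovered → point at 26.
Points: 6, 9, 15, 18, 24, 26 (6 total).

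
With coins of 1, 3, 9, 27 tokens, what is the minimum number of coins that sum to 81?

81 − 3×27→0
Total coins = 3 = 3

3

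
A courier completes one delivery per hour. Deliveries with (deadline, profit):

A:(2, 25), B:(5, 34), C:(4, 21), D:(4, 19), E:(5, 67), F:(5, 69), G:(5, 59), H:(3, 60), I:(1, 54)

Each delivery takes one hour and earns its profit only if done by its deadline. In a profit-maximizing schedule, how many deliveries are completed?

5

Take jobs in profit order; each goes to the latest open slot no later than its deadline.
By profit: F(d5,69), E(d5,67), H(d3,60), G(d5,59), I(d1,54), B(d5,34), A(d2,25), C(d4,21), D(d4,19)
F→slot 5; E→slot 4; H→slot 3; G→slot 2; I→slot 1; B skipped; A skipped; C skipped; D skipped.
5 of 9 scheduled.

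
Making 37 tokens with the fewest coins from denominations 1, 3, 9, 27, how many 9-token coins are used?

Greedy: take as many of the largest coin as possible, then repeat with the remainder.
37 − 1×27→10 − 1×9→1 − 1×1→0
Count of 9: 1

1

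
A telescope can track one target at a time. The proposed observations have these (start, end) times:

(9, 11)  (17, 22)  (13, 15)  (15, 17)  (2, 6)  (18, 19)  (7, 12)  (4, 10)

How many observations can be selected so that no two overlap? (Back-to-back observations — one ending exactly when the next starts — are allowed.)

5

Greedy by earliest finish: after sorting by end time, pick each interval compatible with the last pick.
By end time: (2,6), (4,10), (9,11), (7,12), (13,15), (15,17), (18,19), (17,22).
Pick (2,6); next start ≥ 6 → (9,11); next start ≥ 11 → (13,15); next start ≥ 15 → (15,17); next start ≥ 17 → (18,19).
Selected 5 observations.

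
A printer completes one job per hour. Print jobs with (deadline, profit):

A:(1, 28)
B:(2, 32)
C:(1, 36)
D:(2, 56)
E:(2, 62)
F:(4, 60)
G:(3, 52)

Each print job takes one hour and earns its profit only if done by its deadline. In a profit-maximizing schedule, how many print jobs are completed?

4

Sort by profit descending; place each in the latest free slot ≤ its deadline.
Profit order: E=62 F=60 D=56 G=52 C=36 B=32 A=28
Assign: E→slot 2, F→slot 4, D→slot 1, G→slot 3, C skipped, B skipped, A skipped.
Slots: [1:D] [2:E] [3:G] [4:F]
4 of 7 scheduled.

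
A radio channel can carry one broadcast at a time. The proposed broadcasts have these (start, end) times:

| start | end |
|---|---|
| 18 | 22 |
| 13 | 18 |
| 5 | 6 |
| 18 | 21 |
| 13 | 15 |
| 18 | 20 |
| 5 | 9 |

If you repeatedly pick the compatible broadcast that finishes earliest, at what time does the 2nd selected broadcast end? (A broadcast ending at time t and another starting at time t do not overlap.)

15

Order by finish time; keep every interval that doesn't clash with the previous kept one.
Sorted by end: (5,6)  (5,9)  (13,15)  (13,18)  (18,20)  (18,21)  (18,22)
take (5,6); take (13,15); take (18,20).
Selected: (5,6) (13,15) (18,20)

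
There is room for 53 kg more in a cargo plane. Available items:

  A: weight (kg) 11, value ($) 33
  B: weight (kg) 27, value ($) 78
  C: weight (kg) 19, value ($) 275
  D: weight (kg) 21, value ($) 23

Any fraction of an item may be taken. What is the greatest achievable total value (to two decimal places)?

374.44

Order: C (275/19=14.47) > A (33/11=3.00) > B (78/27=2.89) > D (23/21=1.10)
Fill: take C (19 @ 275) → take A (11 @ 33) → take 23/27 of B → 66.44; 53/53 used.
Total value = 374.44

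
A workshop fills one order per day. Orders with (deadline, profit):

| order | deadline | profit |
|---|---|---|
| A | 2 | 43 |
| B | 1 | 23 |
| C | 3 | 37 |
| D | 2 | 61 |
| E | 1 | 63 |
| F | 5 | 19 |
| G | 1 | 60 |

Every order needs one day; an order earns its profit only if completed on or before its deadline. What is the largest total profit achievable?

180

By profit: E(d1,63), D(d2,61), G(d1,60), A(d2,43), C(d3,37), B(d1,23), F(d5,19)
E→slot 1; D→slot 2; G skipped; A skipped; C→slot 3; B skipped; F→slot 5.
Profit = 63 + 61 + 37 + 19 = 180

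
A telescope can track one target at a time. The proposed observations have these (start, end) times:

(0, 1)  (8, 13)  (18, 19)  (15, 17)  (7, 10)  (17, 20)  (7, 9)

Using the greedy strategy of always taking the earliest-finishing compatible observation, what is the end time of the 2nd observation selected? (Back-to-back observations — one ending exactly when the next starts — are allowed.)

Sort by end time and greedily take each interval whose start is ≥ the last chosen end.
By end time: (0,1), (7,9), (7,10), (8,13), (15,17), (18,19), (17,20).
Pick (0,1); next start ≥ 1 → (7,9); next start ≥ 9 → (15,17); next start ≥ 17 → (18,19).
Selected: (0,1) (7,9) (15,17) (18,19)

9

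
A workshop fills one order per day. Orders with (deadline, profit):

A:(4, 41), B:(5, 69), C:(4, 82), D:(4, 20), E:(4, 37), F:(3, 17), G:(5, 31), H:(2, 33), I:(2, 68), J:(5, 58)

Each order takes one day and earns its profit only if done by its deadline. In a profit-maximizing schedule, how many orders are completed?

5

Sort by profit descending; place each in the latest free slot ≤ its deadline.
By profit: C(d4,82), B(d5,69), I(d2,68), J(d5,58), A(d4,41), E(d4,37), H(d2,33), G(d5,31), D(d4,20), F(d3,17)
C→slot 4; B→slot 5; I→slot 2; J→slot 3; A→slot 1; E skipped; H skipped; G skipped; D skipped; F skipped.
5 of 10 scheduled.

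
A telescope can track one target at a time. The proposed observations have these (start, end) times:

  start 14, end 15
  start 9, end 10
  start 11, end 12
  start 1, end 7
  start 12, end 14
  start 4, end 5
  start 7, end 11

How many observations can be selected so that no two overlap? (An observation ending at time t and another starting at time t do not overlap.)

Order by finish time; keep every interval that doesn't clash with the previous kept one.
By end time: (4,5), (1,7), (9,10), (7,11), (11,12), (12,14), (14,15).
Pick (4,5); next start ≥ 5 → (9,10); next start ≥ 10 → (11,12); next start ≥ 12 → (12,14); next start ≥ 14 → (14,15).
Selected 5 observations.

5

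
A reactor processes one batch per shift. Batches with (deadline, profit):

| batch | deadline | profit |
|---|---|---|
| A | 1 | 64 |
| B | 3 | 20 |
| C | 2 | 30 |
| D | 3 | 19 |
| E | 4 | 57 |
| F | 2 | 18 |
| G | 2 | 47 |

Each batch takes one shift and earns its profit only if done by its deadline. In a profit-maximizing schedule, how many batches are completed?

4

Take jobs in profit order; each goes to the latest open slot no later than its deadline.
Profit order: A=64 E=57 G=47 C=30 B=20 D=19 F=18
Assign: A→slot 1, E→slot 4, G→slot 2, C skipped, B→slot 3, D skipped, F skipped.
Slots: [1:A] [2:G] [3:B] [4:E]
4 of 7 scheduled.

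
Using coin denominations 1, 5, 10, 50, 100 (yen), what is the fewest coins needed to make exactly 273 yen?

Use the largest denomination that fits, subtract, and repeat.
273 = 2×100 + 1×50 + 2×10 + 3×1
Total coins = 2 + 1 + 2 + 3 = 8

8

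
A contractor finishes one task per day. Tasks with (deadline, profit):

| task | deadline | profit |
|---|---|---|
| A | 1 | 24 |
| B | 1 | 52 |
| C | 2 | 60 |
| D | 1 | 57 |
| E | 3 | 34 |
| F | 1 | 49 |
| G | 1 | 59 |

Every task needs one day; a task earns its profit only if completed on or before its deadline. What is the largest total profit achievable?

153

Profit order: C=60 G=59 D=57 B=52 F=49 E=34 A=24
Assign: C→slot 2, G→slot 1, D skipped, B skipped, F skipped, E→slot 3, A skipped.
Slots: [1:G] [2:C] [3:E]
Profit = 59 + 60 + 34 = 153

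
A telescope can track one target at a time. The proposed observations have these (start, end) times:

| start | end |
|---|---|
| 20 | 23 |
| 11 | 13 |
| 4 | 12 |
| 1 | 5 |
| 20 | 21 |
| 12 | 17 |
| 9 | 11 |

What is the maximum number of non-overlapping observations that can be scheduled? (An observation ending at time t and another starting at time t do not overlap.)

4

By end time: (1,5), (9,11), (4,12), (11,13), (12,17), (20,21), (20,23).
Pick (1,5); next start ≥ 5 → (9,11); next start ≥ 11 → (11,13); next start ≥ 13 → (20,21).
Selected 4 observations.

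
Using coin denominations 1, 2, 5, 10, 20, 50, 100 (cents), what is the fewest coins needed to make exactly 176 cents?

Greedy: take as many of the largest coin as possible, then repeat with the remainder.
176 = 1×100 + 1×50 + 1×20 + 1×5 + 1×1
Total coins = 1 + 1 + 1 + 1 + 1 = 5

5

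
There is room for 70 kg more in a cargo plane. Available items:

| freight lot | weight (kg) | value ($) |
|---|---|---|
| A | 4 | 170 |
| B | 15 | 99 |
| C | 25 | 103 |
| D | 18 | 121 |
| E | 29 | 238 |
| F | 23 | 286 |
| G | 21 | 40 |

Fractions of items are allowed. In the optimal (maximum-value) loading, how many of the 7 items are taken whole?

Greedy by value/weight ratio, highest first.
Order: A (170/4=42.50) > F (286/23=12.43) > E (238/29=8.21) > D (121/18=6.72) > B (99/15=6.60) > C (103/25=4.12) > G (40/21=1.90)
Fill: take A (4 @ 170) → take F (23 @ 286) → take E (29 @ 238) → take 14/18 of D → 94.11; 70/70 used.
3 item(s) taken whole; one partial (take 14/18 of D).

3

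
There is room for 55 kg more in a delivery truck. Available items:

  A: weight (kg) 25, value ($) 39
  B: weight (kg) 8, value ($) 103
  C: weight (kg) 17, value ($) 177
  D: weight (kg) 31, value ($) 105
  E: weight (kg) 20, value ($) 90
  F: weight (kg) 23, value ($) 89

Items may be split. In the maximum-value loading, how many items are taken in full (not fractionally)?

Sort by value per unit weight and fill in that order.
Order: B (103/8=12.88) > C (177/17=10.41) > E (90/20=4.50) > F (89/23=3.87) > D (105/31=3.39) > A (39/25=1.56)
Fill: take B (8 @ 103) → take C (17 @ 177) → take E (20 @ 90) → take 10/23 of F → 38.70; 55/55 used.
3 item(s) taken whole; one partial (take 10/23 of F).

3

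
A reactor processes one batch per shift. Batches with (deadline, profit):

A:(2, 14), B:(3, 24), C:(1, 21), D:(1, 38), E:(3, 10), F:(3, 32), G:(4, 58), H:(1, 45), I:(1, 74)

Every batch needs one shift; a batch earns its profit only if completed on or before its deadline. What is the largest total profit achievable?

188

Sort by profit descending; place each in the latest free slot ≤ its deadline.
Profit order: I=74 G=58 H=45 D=38 F=32 B=24 C=21 A=14 E=10
Assign: I→slot 1, G→slot 4, H skipped, D skipped, F→slot 3, B→slot 2, C skipped, A skipped, E skipped.
Slots: [1:I] [2:B] [3:F] [4:G]
Profit = 74 + 24 + 32 + 58 = 188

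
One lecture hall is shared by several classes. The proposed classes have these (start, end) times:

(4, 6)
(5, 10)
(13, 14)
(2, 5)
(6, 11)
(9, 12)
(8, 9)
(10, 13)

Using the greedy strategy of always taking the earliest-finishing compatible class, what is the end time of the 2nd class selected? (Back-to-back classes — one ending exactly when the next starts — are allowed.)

9

Sort by end time and greedily take each interval whose start is ≥ the last chosen end.
Sorted by end: (2,5)  (4,6)  (8,9)  (5,10)  (6,11)  (9,12)  (10,13)  (13,14)
take (2,5); skip (4,6); take (8,9); take (9,12); take (13,14).
Selected: (2,5) (8,9) (9,12) (13,14)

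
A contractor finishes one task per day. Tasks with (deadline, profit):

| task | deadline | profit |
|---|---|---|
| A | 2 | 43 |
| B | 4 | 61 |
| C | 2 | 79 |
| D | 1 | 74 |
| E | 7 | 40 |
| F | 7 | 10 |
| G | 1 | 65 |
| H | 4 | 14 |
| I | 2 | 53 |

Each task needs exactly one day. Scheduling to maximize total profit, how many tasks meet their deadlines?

Sort by profit descending; place each in the latest free slot ≤ its deadline.
Profit order: C=79 D=74 G=65 B=61 I=53 A=43 E=40 H=14 F=10
Assign: C→slot 2, D→slot 1, G skipped, B→slot 4, I skipped, A skipped, E→slot 7, H→slot 3, F→slot 6.
Slots: [1:D] [2:C] [3:H] [4:B] [6:F] [7:E]
6 of 9 scheduled.

6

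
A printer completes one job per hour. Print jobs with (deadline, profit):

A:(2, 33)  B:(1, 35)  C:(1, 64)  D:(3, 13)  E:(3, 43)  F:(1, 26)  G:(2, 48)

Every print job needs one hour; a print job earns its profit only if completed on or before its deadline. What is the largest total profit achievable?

155

By profit: C(d1,64), G(d2,48), E(d3,43), B(d1,35), A(d2,33), F(d1,26), D(d3,13)
C→slot 1; G→slot 2; E→slot 3; B skipped; A skipped; F skipped; D skipped.
Profit = 64 + 48 + 43 = 155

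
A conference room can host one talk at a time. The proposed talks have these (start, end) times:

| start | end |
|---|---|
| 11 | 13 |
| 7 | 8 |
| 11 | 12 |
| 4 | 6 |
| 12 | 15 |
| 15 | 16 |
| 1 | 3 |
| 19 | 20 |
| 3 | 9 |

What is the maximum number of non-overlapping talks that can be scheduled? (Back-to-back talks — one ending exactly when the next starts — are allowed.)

Sort by end time and greedily take each interval whose start is ≥ the last chosen end.
Sorted by end: (1,3)  (4,6)  (7,8)  (3,9)  (11,12)  (11,13)  (12,15)  (15,16)  (19,20)
take (1,3); take (4,6); take (7,8); take (11,12); take (12,15); take (15,16); take (19,20).
Selected 7 talks.

7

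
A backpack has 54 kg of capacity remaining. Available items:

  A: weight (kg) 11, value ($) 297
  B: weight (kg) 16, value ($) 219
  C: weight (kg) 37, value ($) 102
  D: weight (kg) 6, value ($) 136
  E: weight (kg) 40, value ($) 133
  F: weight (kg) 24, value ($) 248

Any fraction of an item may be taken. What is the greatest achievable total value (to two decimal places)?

869.00

Sort by value per unit weight and fill in that order.
Ratios (sorted): A 27.00, D 22.67, B 13.69, F 10.33, E 3.33, C 2.76
take A (11 @ 297); take D (6 @ 136); take B (16 @ 219); take 21/24 of F → 217.00. Capacity used 54/54.
Total value = 869.00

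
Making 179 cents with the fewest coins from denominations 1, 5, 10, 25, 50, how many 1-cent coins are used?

Use the largest denomination that fits, subtract, and repeat.
179 − 3×50→29 − 1×25→4 − 4×1→0
Count of 1: 4

4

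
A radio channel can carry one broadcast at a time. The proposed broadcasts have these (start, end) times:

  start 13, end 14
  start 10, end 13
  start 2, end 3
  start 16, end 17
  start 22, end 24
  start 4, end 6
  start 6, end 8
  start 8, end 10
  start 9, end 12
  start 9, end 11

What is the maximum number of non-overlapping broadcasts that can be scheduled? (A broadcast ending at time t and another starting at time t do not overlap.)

By end time: (2,3), (4,6), (6,8), (8,10), (9,11), (9,12), (10,13), (13,14), (16,17), (22,24).
Pick (2,3); next start ≥ 3 → (4,6); next start ≥ 6 → (6,8); next start ≥ 8 → (8,10); next start ≥ 10 → (10,13); next start ≥ 13 → (13,14); next start ≥ 14 → (16,17); next start ≥ 17 → (22,24).
Selected 8 broadcasts.

8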